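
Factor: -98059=-13^1*19^1*397^1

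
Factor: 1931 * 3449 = 1931^1*3449^1 = 6660019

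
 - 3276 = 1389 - 4665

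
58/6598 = 29/3299 = 0.01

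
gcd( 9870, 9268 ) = 14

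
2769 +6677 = 9446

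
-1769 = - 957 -812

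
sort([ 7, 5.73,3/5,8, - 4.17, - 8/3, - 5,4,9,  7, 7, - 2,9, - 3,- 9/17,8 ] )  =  [ - 5, - 4.17, - 3, - 8/3, - 2, - 9/17, 3/5, 4 , 5.73 , 7, 7,7,8,8,9,9]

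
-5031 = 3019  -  8050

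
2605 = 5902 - 3297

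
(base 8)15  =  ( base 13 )10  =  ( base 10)13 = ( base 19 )d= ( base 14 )D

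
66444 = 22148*3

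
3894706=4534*859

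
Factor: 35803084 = 2^2*439^1 * 20389^1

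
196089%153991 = 42098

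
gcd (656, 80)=16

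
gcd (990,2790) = 90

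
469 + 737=1206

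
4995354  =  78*64043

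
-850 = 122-972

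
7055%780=35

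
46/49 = 46/49 = 0.94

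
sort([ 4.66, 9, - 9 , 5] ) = [  -  9,4.66, 5,  9]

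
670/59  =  11 +21/59= 11.36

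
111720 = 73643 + 38077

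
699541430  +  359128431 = 1058669861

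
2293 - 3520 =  - 1227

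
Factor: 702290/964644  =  2^( - 1)*3^( - 1 )*5^1 * 70229^1*80387^( - 1)=351145/482322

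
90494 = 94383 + - 3889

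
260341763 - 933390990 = -673049227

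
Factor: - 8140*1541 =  - 2^2 * 5^1 * 11^1*23^1*37^1*67^1 = - 12543740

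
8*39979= 319832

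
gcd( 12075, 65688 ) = 483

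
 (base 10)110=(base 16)6E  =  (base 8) 156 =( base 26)46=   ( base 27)42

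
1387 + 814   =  2201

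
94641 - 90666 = 3975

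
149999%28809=5954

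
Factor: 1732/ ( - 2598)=- 2/3 = - 2^1*3^( - 1) 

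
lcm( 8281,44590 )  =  579670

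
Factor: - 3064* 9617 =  - 2^3*59^1*163^1*383^1  =  -29466488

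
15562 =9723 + 5839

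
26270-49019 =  - 22749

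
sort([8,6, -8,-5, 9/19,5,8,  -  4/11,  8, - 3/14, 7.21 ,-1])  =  [-8,- 5, - 1 , - 4/11, - 3/14, 9/19,5,6,7.21,8,8 , 8] 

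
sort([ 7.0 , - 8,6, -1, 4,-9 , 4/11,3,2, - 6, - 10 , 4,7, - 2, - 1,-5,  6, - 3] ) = [ - 10, - 9, - 8, - 6, - 5,  -  3, - 2,- 1 , - 1,  4/11,  2,3, 4, 4,  6,6, 7.0,7]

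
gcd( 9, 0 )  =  9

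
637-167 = 470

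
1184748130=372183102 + 812565028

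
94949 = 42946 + 52003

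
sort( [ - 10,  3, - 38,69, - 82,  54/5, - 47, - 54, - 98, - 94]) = [  -  98, -94, - 82,-54, -47, - 38, -10 , 3,54/5, 69]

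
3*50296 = 150888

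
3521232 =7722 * 456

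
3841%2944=897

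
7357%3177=1003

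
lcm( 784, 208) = 10192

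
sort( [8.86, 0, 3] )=[ 0 , 3, 8.86]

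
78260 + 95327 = 173587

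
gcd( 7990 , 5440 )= 170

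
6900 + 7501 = 14401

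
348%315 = 33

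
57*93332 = 5319924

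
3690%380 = 270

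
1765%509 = 238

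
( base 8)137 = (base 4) 1133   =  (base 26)3H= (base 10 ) 95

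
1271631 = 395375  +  876256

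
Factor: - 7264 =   -  2^5*227^1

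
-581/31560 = - 1+30979/31560 = - 0.02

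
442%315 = 127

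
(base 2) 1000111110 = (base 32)HU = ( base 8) 1076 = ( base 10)574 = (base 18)1DG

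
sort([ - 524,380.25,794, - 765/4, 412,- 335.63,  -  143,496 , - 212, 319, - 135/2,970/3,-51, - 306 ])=[ - 524,  -  335.63,- 306, - 212, - 765/4, - 143, - 135/2, - 51, 319, 970/3,380.25,412, 496, 794]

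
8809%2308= 1885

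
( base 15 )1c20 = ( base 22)cdb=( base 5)143410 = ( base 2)1011111011001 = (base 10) 6105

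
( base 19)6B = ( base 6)325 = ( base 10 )125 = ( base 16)7d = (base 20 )65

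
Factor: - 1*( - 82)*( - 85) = - 6970  =  - 2^1*5^1*17^1*41^1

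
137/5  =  137/5 =27.40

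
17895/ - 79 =-227 + 38/79 = - 226.52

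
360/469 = 360/469=0.77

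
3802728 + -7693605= - 3890877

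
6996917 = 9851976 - 2855059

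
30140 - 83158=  - 53018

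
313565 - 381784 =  - 68219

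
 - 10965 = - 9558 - 1407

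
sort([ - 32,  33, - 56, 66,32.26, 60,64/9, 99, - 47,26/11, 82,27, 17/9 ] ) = [ - 56, - 47, - 32,  17/9,26/11, 64/9,27, 32.26,33,60,66,  82 , 99 ]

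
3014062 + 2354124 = 5368186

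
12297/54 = 227 + 13/18 = 227.72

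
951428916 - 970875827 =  - 19446911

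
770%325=120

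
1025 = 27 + 998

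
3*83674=251022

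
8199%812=79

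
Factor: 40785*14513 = 591912705 = 3^1*5^1*23^1 * 631^1*2719^1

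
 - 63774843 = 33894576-97669419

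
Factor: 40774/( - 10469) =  - 74/19 = - 2^1*19^( - 1) * 37^1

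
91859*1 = 91859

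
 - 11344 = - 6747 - 4597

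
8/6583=8/6583 = 0.00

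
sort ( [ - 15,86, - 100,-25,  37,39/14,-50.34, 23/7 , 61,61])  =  [ - 100, - 50.34,- 25,-15,39/14  ,  23/7, 37, 61, 61, 86] 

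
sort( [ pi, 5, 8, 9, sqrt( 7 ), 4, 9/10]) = [ 9/10, sqrt( 7 ), pi  ,  4, 5 , 8, 9 ] 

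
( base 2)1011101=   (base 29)36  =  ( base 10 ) 93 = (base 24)3L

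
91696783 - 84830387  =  6866396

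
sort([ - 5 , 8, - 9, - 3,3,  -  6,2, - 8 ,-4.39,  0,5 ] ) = [ - 9, - 8, - 6,-5, - 4.39, - 3,0, 2,3,5,8 ]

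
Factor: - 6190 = -2^1 *5^1 * 619^1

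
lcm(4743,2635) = 23715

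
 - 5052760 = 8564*(- 590 )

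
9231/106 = 87+ 9/106  =  87.08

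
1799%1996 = 1799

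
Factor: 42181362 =2^1*3^2*2343409^1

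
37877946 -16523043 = 21354903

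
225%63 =36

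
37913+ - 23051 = 14862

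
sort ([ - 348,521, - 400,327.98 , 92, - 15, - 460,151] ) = [ - 460, -400, - 348, - 15,92,151, 327.98,521] 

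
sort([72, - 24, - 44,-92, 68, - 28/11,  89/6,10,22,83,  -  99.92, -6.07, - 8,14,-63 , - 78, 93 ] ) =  [ - 99.92,-92,-78, - 63, - 44, - 24, - 8, - 6.07, - 28/11,10,14,89/6,22, 68,72, 83, 93]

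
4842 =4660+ 182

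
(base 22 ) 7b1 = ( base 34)34r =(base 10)3631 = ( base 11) 2801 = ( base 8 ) 7057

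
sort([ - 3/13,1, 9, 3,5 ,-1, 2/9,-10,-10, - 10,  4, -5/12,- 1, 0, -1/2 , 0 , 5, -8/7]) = [-10,-10, - 10, -8/7 , - 1,-1, - 1/2,-5/12 , - 3/13, 0 , 0, 2/9,  1,3, 4, 5 , 5,9 ] 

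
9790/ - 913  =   - 11 + 23/83 = - 10.72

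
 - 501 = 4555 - 5056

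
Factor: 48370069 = 11^1*4397279^1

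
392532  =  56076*7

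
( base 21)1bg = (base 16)2b0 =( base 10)688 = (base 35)jn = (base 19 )1H4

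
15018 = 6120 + 8898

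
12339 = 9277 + 3062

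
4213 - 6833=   -  2620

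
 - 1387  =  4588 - 5975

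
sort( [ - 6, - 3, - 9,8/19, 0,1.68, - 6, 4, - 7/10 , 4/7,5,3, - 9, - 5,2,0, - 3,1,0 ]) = [-9, - 9, - 6, - 6, - 5, - 3, - 3 , - 7/10, 0,0,  0,  8/19, 4/7,1,1.68,2, 3,4, 5]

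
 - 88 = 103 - 191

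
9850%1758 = 1060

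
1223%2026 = 1223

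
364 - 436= - 72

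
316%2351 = 316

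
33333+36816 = 70149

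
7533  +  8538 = 16071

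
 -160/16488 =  - 20/2061=-0.01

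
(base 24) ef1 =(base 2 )10000011101001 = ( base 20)1115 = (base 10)8425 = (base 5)232200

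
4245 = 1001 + 3244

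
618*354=218772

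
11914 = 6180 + 5734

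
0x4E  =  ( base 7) 141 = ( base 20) 3i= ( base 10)78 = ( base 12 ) 66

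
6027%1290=867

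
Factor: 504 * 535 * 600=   2^6* 3^3*5^3 * 7^1*107^1 = 161784000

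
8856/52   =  2214/13 = 170.31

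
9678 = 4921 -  - 4757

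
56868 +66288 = 123156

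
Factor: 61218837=3^2 * 6802093^1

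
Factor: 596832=2^5*3^1*6217^1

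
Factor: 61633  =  11^1*13^1 * 431^1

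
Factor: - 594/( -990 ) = 3/5 = 3^1*5^( - 1)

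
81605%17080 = 13285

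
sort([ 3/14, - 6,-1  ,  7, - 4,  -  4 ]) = [-6, - 4,-4, - 1, 3/14, 7]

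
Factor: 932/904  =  233/226 = 2^(-1)*113^(- 1 ) * 233^1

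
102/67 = 1 + 35/67=1.52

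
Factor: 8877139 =151^1*58789^1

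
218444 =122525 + 95919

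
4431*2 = 8862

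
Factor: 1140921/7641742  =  2^ ( - 1)  *  3^2*17^1*7457^1*3820871^(  -  1) 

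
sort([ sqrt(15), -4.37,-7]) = [ - 7, - 4.37 , sqrt( 15)] 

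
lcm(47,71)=3337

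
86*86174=7410964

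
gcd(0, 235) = 235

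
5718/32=2859/16 =178.69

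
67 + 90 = 157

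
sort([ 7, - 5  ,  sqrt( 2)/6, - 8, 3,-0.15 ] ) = [ - 8,  -  5,  -  0.15, sqrt( 2)/6, 3, 7] 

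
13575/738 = 18+97/246 = 18.39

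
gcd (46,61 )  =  1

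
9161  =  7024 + 2137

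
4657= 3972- - 685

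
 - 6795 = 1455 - 8250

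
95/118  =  95/118 = 0.81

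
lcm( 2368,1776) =7104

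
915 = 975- 60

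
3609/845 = 4 + 229/845 = 4.27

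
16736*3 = 50208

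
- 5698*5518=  - 31441564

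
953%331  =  291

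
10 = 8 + 2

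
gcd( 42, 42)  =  42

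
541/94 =5 + 71/94 =5.76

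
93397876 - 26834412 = 66563464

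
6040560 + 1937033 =7977593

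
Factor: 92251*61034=2^1*30517^1*92251^1 = 5630447534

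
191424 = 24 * 7976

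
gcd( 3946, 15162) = 2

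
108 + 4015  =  4123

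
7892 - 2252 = 5640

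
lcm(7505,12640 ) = 240160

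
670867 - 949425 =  - 278558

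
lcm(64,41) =2624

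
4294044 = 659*6516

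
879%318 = 243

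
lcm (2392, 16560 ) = 215280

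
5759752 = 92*62606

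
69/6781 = 69/6781  =  0.01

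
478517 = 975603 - 497086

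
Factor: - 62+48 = - 14 = - 2^1*7^1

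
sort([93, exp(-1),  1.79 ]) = [ exp(-1 ), 1.79, 93] 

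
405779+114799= 520578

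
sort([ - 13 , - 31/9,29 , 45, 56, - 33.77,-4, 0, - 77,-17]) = [ - 77 , - 33.77,-17, - 13,-4 , - 31/9,0, 29, 45, 56 ]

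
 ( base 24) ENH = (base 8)20671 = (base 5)234013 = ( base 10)8633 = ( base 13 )3C11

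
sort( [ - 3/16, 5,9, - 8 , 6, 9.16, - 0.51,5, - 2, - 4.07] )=[-8, - 4.07, - 2, -0.51, - 3/16,5,5, 6,9, 9.16]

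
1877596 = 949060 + 928536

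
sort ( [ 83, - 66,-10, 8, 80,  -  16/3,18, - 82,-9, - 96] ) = [ -96 ,- 82, - 66,- 10, - 9, - 16/3, 8,18, 80, 83 ] 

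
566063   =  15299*37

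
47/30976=47/30976 = 0.00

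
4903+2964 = 7867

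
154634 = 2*77317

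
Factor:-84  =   - 2^2*3^1*7^1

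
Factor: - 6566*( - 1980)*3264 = 42434219520 = 2^9*3^3*5^1*7^2*11^1*17^1*67^1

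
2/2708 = 1/1354 = 0.00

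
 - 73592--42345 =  - 31247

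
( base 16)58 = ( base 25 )3D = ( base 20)48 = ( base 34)2k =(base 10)88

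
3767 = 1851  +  1916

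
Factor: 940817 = 940817^1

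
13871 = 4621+9250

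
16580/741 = 16580/741= 22.38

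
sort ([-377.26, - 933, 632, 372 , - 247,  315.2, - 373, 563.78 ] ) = [ - 933,-377.26,-373, - 247, 315.2, 372,563.78,  632] 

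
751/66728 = 751/66728 = 0.01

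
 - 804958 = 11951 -816909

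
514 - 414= 100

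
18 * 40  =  720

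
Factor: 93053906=2^1*11^1*19^1*23^1*9679^1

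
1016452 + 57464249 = 58480701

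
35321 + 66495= 101816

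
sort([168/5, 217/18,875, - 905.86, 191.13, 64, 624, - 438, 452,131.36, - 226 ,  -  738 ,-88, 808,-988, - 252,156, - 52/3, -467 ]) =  [ - 988, - 905.86, - 738, - 467 ,-438, - 252, - 226, - 88, - 52/3, 217/18, 168/5, 64, 131.36, 156, 191.13,  452,624,808, 875]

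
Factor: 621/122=2^( - 1)*3^3*23^1*61^( - 1 )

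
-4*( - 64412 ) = 257648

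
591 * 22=13002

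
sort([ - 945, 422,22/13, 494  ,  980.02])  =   [ - 945, 22/13,  422, 494, 980.02] 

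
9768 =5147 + 4621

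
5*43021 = 215105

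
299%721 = 299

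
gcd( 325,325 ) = 325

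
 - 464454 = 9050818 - 9515272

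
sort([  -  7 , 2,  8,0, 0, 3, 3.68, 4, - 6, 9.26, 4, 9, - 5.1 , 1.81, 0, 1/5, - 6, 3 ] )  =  [ - 7, - 6, - 6,- 5.1, 0  ,  0, 0, 1/5,1.81, 2,3, 3,3.68, 4 , 4,8,9, 9.26]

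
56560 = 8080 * 7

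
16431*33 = 542223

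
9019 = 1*9019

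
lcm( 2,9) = 18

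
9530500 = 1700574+7829926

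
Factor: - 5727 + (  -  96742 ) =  - 43^1*2383^1 = -102469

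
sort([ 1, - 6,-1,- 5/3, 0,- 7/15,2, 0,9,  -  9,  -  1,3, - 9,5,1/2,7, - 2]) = [ - 9, - 9 , - 6, - 2,- 5/3, - 1,  -  1, - 7/15,0,0,1/2,1,2,3, 5,7, 9]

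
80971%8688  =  2779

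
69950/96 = 728  +  31/48 =728.65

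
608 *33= 20064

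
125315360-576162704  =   - 450847344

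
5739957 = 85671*67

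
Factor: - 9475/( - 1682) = 2^( - 1 )*5^2*29^( - 2 )*379^1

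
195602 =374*523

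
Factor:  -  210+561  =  351=3^3 * 13^1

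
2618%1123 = 372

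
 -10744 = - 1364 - 9380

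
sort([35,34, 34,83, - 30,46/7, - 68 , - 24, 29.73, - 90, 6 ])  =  [  -  90, - 68, - 30, - 24 , 6,46/7,29.73, 34 , 34,35,83 ] 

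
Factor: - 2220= - 2^2*3^1 * 5^1* 37^1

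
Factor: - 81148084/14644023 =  - 2^2*3^( - 1)*349^1*58129^1*4881341^( - 1)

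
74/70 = 37/35 = 1.06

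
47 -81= - 34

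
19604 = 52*377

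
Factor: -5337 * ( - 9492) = 2^2*3^3*7^1 * 113^1*593^1 = 50658804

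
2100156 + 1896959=3997115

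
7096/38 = 3548/19 = 186.74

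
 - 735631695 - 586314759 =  - 1321946454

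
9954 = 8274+1680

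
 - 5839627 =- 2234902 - 3604725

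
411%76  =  31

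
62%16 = 14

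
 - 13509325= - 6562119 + -6947206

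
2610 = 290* 9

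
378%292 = 86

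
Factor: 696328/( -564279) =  - 2^3*3^( - 1)*239^(-1 )*787^ ( - 1 )*87041^1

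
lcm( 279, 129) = 11997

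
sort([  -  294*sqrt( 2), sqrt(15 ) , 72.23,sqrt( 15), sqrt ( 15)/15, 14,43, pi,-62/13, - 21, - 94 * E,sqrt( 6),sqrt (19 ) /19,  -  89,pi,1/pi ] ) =[-294*sqrt ( 2 ), - 94*E  , - 89, - 21, - 62/13  ,  sqrt(19)/19, sqrt ( 15 )/15,1/pi, sqrt( 6),pi,  pi,sqrt( 15 ), sqrt( 15),14,  43, 72.23] 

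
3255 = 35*93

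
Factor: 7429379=7429379^1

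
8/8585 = 8/8585  =  0.00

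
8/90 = 4/45  =  0.09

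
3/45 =1/15= 0.07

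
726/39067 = 726/39067 = 0.02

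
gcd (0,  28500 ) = 28500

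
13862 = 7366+6496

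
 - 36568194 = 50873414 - 87441608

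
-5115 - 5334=-10449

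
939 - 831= 108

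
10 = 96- 86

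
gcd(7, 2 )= 1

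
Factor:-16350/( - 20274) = 25/31 = 5^2*31^(-1 ) 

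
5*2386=11930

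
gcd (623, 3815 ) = 7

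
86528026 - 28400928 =58127098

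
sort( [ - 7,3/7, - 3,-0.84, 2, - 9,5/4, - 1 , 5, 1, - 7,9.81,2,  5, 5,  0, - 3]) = [  -  9, - 7, - 7, - 3, - 3, - 1, - 0.84,  0, 3/7,1,5/4,2,  2, 5,5,5,9.81]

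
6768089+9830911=16599000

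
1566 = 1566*1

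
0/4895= 0 = 0.00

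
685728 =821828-136100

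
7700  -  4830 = 2870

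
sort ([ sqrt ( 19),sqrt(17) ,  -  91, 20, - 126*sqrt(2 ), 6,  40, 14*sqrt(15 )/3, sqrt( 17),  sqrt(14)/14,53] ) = [-126 * sqrt( 2),  -  91,sqrt (14)/14,sqrt(17),  sqrt( 17 ), sqrt( 19) , 6 , 14  *  sqrt( 15 )/3,  20,  40,53] 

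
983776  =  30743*32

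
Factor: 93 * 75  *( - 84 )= - 585900= - 2^2*3^3*5^2 * 7^1*31^1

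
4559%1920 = 719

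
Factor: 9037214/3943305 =2^1*3^( - 2 )*5^(- 1 )*1153^1*3919^1*87629^(-1) 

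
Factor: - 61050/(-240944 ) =75/296 = 2^( - 3)*3^1*5^2 * 37^( - 1 ) 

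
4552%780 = 652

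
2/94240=1/47120 = 0.00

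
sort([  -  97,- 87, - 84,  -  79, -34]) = [ - 97, - 87, -84,-79, - 34]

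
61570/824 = 30785/412 = 74.72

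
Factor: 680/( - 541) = - 2^3* 5^1*17^1*541^( - 1 )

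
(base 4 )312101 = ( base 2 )110110010001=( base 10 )3473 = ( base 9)4678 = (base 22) 73J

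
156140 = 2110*74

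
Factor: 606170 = 2^1*5^1* 60617^1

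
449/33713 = 449/33713 = 0.01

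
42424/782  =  21212/391 = 54.25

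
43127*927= 39978729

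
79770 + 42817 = 122587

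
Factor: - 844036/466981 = -2^2*73^( - 1)*79^1*2671^1*6397^( - 1 ) 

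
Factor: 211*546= 2^1*3^1*7^1 * 13^1*211^1 = 115206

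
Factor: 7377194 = 2^1 * 11^1*29^1 *31^1 * 373^1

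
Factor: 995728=2^4*62233^1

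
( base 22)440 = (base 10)2024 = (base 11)1580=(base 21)4c8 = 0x7e8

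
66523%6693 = 6286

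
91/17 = 5+6/17 = 5.35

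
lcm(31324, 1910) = 156620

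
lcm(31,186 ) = 186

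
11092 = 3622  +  7470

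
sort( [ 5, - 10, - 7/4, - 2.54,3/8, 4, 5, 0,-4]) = [ - 10, - 4, - 2.54,-7/4,0, 3/8,4, 5, 5]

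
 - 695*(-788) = 547660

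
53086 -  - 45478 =98564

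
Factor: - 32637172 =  - 2^2 * 31^1*43^1*6121^1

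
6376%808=720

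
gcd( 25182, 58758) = 8394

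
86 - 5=81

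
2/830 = 1/415 = 0.00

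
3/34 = 3/34 = 0.09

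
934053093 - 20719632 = 913333461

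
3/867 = 1/289 = 0.00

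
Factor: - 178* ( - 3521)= 626738 = 2^1*7^1*89^1 * 503^1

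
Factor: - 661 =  - 661^1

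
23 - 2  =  21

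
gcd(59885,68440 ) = 8555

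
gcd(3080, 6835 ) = 5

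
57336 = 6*9556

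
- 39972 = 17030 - 57002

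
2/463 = 2/463 = 0.00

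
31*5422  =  168082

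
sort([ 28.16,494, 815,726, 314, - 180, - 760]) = [ - 760,-180,  28.16,  314, 494, 726, 815 ]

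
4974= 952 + 4022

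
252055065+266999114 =519054179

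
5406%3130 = 2276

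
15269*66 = 1007754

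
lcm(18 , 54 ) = 54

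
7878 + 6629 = 14507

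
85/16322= 85/16322 = 0.01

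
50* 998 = 49900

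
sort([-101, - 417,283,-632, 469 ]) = [ - 632, - 417 , -101, 283, 469 ]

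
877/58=877/58  =  15.12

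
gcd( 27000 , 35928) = 72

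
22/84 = 11/42=0.26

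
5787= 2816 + 2971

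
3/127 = 3/127 = 0.02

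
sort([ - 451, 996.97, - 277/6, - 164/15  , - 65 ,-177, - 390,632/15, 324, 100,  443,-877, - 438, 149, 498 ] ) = [ - 877, - 451,-438, - 390, - 177, - 65, - 277/6, - 164/15,632/15, 100, 149,324, 443, 498,996.97]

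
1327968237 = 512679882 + 815288355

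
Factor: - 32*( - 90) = 2880 =2^6*3^2*5^1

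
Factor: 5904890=2^1*5^1*590489^1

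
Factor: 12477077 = 12477077^1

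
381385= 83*4595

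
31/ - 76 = -31/76 = -  0.41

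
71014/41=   1732 + 2/41 =1732.05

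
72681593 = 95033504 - 22351911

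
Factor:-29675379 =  - 3^1*9891793^1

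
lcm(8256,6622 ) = 635712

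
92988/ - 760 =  - 123 + 123/190 = - 122.35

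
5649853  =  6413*881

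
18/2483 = 18/2483= 0.01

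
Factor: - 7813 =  - 13^1*601^1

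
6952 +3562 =10514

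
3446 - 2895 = 551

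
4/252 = 1/63=0.02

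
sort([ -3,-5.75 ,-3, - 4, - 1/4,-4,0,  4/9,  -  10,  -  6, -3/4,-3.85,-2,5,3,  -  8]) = [ - 10,  -  8,- 6 ,-5.75,  -  4, - 4,-3.85, - 3, - 3,-2, - 3/4,  -  1/4, 0, 4/9 , 3,5] 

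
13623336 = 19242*708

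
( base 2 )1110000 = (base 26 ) 48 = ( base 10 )112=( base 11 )a2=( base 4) 1300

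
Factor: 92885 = 5^1*  13^1 * 1429^1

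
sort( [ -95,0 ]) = [ - 95,0 ]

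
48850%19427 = 9996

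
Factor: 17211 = 3^1 * 5737^1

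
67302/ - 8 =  - 33651/4 = -8412.75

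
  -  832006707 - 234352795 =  - 1066359502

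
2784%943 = 898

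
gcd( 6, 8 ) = 2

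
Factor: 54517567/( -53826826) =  - 2^( - 1)*13^1 * 23^1*182333^1 * 26913413^( - 1 ) 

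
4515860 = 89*50740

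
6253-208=6045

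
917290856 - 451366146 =465924710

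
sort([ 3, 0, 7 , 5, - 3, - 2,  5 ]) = [ -3,- 2 , 0,3,5,  5, 7] 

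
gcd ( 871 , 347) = 1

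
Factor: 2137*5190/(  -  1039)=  - 11091030/1039 = - 2^1 * 3^1*5^1*173^1*1039^( - 1)*2137^1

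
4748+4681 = 9429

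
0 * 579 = 0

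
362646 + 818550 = 1181196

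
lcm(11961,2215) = 59805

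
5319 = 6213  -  894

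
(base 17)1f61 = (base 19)16H3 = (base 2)10010010000111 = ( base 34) 831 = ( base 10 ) 9351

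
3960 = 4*990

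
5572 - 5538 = 34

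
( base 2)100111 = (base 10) 39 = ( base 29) 1a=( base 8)47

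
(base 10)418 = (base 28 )eq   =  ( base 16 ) 1a2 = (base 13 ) 262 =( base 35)BX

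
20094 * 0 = 0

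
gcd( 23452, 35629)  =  451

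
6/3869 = 6/3869  =  0.00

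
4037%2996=1041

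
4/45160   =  1/11290 = 0.00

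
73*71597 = 5226581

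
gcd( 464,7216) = 16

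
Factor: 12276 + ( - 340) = 11936 = 2^5*373^1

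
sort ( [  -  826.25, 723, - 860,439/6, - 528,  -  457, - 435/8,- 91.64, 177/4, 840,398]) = [ - 860 , - 826.25, - 528, - 457,-91.64, - 435/8,  177/4,439/6,398 , 723 , 840 ]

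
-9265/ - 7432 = 9265/7432 = 1.25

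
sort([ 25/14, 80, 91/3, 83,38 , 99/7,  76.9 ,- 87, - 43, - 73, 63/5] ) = [ - 87, - 73, - 43, 25/14,  63/5,99/7, 91/3,38, 76.9, 80, 83]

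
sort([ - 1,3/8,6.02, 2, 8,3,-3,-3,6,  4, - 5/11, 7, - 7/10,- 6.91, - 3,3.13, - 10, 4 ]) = [ - 10, - 6.91, - 3, - 3, - 3, - 1, - 7/10,  -  5/11,3/8,2, 3,3.13, 4,4,6 , 6.02, 7,8 ]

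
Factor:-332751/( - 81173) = 3^1*81173^(  -  1 )*110917^1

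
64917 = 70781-5864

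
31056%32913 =31056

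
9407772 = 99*95028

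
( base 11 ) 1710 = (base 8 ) 4215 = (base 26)365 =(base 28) 2M5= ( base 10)2189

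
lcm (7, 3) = 21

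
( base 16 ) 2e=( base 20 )26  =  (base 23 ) 20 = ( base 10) 46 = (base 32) 1E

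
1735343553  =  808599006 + 926744547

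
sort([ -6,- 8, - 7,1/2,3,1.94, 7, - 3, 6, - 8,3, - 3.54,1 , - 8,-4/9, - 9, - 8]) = [ - 9,  -  8 , - 8, - 8,-8, - 7 , - 6 ,-3.54, - 3, - 4/9, 1/2,1,  1.94, 3,3,6,7]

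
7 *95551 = 668857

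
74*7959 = 588966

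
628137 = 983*639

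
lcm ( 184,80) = 1840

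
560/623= 80/89 = 0.90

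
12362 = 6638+5724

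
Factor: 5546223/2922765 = 1848741/974255  =  3^1*5^( - 1)*29^( - 1 )*383^1*1609^1 * 6719^(-1 )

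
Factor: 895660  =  2^2*5^1 * 19^1*2357^1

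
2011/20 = 2011/20=100.55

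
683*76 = 51908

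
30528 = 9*3392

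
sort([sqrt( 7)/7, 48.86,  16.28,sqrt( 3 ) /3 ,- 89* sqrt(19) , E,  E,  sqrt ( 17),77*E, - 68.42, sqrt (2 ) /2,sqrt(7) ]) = [-89 * sqrt(19 ),- 68.42,sqrt( 7)/7,  sqrt(3 ) /3, sqrt ( 2)/2,sqrt(7) , E, E,  sqrt(17),16.28,48.86  ,  77*E ] 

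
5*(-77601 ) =-388005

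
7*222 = 1554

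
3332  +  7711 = 11043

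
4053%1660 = 733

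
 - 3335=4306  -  7641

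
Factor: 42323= 42323^1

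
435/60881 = 435/60881 = 0.01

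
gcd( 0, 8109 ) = 8109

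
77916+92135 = 170051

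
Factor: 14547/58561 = 39/157 = 3^1*13^1*157^( - 1)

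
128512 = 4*32128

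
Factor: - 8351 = -7^1*1193^1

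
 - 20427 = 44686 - 65113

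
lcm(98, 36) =1764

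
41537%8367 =8069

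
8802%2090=442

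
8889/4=2222  +  1/4 = 2222.25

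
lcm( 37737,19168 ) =1207584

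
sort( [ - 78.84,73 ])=[  -  78.84, 73 ]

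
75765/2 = 37882 + 1/2 = 37882.50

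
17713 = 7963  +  9750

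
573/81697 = 573/81697 =0.01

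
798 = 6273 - 5475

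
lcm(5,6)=30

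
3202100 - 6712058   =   - 3509958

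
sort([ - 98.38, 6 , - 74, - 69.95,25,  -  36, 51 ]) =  [ - 98.38, - 74,-69.95 , - 36,6,  25,51]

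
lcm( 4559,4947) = 232509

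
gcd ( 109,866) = 1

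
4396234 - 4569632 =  - 173398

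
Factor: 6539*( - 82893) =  - 3^1*13^1*503^1 * 27631^1 = - 542037327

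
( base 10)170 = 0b10101010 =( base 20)8A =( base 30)5K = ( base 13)101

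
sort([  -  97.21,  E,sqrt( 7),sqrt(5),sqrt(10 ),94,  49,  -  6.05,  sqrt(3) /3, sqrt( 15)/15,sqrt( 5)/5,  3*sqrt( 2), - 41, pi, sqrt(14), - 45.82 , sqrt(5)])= [ - 97.21, - 45.82, - 41 , - 6.05,  sqrt( 15) /15,sqrt( 5 )/5,sqrt(3)/3, sqrt(5 ), sqrt ( 5 ),sqrt ( 7),E,pi,  sqrt( 10),sqrt(14 ),3 *sqrt( 2),  49,  94]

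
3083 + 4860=7943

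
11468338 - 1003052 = 10465286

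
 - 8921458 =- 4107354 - 4814104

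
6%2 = 0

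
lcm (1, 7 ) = 7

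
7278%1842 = 1752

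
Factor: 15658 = 2^1 * 7829^1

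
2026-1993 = 33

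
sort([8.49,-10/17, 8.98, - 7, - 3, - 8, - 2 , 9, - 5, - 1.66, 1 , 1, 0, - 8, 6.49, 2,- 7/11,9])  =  [-8, - 8, - 7,-5, - 3, - 2, - 1.66, - 7/11,  -  10/17 , 0,1, 1,  2,6.49, 8.49, 8.98,9, 9 ]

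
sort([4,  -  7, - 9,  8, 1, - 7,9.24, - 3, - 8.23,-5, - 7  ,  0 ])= [ - 9,-8.23, - 7, - 7, - 7  ,-5,- 3, 0, 1, 4,8, 9.24 ] 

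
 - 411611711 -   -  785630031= 374018320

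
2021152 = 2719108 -697956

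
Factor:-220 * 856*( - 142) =2^6*5^1*11^1*71^1*107^1=26741440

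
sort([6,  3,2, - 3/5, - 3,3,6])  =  [-3 , - 3/5,2,3,3, 6, 6]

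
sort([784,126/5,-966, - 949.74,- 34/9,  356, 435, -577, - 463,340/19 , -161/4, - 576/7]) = [- 966, - 949.74,-577, - 463,-576/7 , - 161/4, - 34/9,340/19  ,  126/5,356, 435, 784]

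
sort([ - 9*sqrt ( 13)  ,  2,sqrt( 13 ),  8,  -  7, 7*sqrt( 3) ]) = [-9*sqrt( 13 ), - 7,2,  sqrt( 13),8,7* sqrt(3 )]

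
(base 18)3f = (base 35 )1Y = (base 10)69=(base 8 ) 105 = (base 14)4d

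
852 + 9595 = 10447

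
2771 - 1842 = 929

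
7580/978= 3790/489 = 7.75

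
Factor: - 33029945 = - 5^1*13^1 *73^1 * 6961^1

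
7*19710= 137970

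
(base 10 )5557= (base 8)12665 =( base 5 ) 134212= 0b1010110110101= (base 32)5dl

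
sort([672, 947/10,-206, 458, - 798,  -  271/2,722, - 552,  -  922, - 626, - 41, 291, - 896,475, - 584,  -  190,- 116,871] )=[ - 922,-896,-798, - 626, -584,- 552, - 206, - 190, - 271/2, - 116, - 41,947/10,291,458 , 475,672,722,871]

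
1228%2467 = 1228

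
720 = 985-265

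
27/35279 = 27/35279 = 0.00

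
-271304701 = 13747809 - 285052510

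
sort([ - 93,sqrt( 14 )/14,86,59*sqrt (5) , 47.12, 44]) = [ - 93, sqrt (14 ) /14, 44, 47.12, 86,59*sqrt( 5 )]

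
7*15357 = 107499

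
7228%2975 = 1278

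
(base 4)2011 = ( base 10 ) 133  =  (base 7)250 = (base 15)8D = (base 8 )205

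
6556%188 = 164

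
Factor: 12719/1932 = 79/12 = 2^( - 2)*3^(-1 )*79^1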